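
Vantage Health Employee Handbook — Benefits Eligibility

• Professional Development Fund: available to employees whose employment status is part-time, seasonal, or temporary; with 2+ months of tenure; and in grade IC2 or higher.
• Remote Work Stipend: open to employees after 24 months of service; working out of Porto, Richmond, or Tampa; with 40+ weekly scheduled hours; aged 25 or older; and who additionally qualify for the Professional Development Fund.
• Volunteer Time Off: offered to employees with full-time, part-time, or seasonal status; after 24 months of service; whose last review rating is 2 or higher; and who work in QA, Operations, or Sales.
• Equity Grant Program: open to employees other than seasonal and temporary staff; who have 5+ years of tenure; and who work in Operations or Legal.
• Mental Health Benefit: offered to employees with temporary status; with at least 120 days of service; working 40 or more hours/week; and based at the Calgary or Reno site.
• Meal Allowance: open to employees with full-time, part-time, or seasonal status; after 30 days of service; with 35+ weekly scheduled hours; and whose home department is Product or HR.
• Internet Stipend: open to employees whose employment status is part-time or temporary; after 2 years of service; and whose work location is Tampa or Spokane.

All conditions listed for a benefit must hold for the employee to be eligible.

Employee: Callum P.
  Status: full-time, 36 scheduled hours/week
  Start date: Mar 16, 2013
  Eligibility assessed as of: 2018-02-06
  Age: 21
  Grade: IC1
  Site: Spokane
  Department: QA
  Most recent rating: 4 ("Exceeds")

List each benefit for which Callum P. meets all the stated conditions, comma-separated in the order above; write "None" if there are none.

Volunteer Time Off

Service from Mar 16, 2013 to 2018-02-06: 1788 days.
Professional Development Fund — status full-time ✗ (requires part-time, seasonal, or temporary) → not eligible.
Remote Work Stipend — service 1788 days ≥ 24 months (≈720 days) ✓; site Spokane ✗ (not Porto, Richmond, or Tampa) → not eligible.
Volunteer Time Off — status full-time ✓; service 1788 days ≥ 24 months (≈720 days) ✓; rating 4 ≥ 2 ✓; dept QA ✓ → eligible.
Equity Grant Program — status full-time ✓ (not excluded); service 1788 days < 5 years (≈1825 days) ✗ → not eligible.
Mental Health Benefit — status full-time ✗ (requires temporary) → not eligible.
Meal Allowance — status full-time ✓; service 1788 days ≥ 30 days ✓; 36 hrs/wk ≥ 35 ✓; dept QA ✗ → not eligible.
Internet Stipend — status full-time ✗ (requires part-time or temporary) → not eligible.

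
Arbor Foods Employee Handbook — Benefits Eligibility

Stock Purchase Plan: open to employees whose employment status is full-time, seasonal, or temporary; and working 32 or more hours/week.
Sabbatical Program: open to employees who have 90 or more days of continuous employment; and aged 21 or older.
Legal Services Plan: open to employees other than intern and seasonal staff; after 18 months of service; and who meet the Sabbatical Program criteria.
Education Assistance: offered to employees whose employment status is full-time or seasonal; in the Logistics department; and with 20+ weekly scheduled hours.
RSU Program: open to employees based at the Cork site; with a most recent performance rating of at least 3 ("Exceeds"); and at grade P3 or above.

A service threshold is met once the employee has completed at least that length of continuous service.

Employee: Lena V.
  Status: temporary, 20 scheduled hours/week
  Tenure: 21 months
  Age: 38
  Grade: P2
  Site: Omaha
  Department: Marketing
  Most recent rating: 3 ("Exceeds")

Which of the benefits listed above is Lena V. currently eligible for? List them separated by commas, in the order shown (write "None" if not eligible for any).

Stock Purchase Plan — status temporary ✓; 20 hrs/wk < 32 ✗ → not eligible.
Sabbatical Program — service 21 months ≥ 90 days ✓; age 38 ≥ 21 ✓ → eligible.
Legal Services Plan — status temporary ✓ (not excluded); service 21 months ≥ 18 months ✓; eligible for Sabbatical Program ✓ → eligible.
Education Assistance — status temporary ✗ (requires full-time or seasonal) → not eligible.
RSU Program — site Omaha ✗ (not Cork) → not eligible.

Sabbatical Program, Legal Services Plan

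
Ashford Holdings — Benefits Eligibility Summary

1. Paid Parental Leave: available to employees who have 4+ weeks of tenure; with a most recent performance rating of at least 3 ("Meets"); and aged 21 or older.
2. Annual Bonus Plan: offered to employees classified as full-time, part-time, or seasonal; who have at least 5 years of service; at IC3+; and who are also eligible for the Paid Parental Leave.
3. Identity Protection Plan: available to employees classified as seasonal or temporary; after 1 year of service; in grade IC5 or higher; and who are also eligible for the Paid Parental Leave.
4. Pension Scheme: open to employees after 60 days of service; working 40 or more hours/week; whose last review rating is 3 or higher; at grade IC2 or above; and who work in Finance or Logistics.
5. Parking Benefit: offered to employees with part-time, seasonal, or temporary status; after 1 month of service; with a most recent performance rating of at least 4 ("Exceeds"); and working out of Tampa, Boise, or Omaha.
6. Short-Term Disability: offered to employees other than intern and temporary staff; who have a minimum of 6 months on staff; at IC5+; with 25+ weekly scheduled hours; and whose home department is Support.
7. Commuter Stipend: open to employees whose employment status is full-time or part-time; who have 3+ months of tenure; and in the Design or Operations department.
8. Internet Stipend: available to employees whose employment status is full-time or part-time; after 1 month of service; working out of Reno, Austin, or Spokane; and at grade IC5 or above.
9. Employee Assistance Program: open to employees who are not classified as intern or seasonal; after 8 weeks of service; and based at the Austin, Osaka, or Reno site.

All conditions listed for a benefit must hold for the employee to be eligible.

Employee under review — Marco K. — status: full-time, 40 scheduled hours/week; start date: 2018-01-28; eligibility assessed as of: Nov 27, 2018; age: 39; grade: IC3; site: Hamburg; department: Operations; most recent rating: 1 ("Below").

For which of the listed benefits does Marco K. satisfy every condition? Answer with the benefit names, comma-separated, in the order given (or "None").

Commuter Stipend

Service from 2018-01-28 to Nov 27, 2018: 303 days.
Paid Parental Leave — service 303 days ≥ 4 weeks (≈28 days) ✓; rating 1 < 3 ✗ → not eligible.
Annual Bonus Plan — status full-time ✓; service 303 days < 5 years (≈1825 days) ✗ → not eligible.
Identity Protection Plan — status full-time ✗ (requires seasonal or temporary) → not eligible.
Pension Scheme — service 303 days ≥ 60 days ✓; 40 hrs/wk ≥ 40 ✓; rating 1 < 3 ✗ → not eligible.
Parking Benefit — status full-time ✗ (requires part-time, seasonal, or temporary) → not eligible.
Short-Term Disability — status full-time ✓ (not excluded); service 303 days ≥ 6 months (≈180 days) ✓; grade IC3 < IC5 ✗ → not eligible.
Commuter Stipend — status full-time ✓; service 303 days ≥ 3 months (≈90 days) ✓; dept Operations ✓ → eligible.
Internet Stipend — status full-time ✓; service 303 days ≥ 1 month (≈30 days) ✓; site Hamburg ✗ (not Reno, Austin, or Spokane) → not eligible.
Employee Assistance Program — status full-time ✓ (not excluded); service 303 days ≥ 8 weeks (≈56 days) ✓; site Hamburg ✗ (not Austin, Osaka, or Reno) → not eligible.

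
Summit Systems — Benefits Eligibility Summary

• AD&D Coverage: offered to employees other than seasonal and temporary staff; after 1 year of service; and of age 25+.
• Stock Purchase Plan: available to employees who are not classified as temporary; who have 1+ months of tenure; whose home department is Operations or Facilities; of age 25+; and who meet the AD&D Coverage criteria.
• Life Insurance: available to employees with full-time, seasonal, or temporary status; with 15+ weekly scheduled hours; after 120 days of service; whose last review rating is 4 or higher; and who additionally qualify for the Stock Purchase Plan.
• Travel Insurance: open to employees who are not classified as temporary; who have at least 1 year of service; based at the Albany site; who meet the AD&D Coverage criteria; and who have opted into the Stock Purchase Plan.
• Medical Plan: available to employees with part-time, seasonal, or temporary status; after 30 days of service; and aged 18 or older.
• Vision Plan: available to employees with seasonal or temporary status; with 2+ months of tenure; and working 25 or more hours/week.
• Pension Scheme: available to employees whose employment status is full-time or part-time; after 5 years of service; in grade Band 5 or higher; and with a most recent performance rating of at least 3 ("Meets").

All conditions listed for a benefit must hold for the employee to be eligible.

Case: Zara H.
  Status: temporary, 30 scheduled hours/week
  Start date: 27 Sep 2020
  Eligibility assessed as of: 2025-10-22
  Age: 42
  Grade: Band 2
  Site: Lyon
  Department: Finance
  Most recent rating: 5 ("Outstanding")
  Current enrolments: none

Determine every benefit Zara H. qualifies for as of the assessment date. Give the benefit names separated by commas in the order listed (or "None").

Medical Plan, Vision Plan

Service from 27 Sep 2020 to 2025-10-22: 1851 days.
AD&D Coverage — status temporary ✗ (excluded) → not eligible.
Stock Purchase Plan — status temporary ✗ (excluded) → not eligible.
Life Insurance — status temporary ✓; 30 hrs/wk ≥ 15 ✓; service 1851 days ≥ 120 days ✓; rating 5 ≥ 4 ✓; not eligible for Stock Purchase Plan ✗ → not eligible.
Travel Insurance — status temporary ✗ (excluded) → not eligible.
Medical Plan — status temporary ✓; service 1851 days ≥ 30 days ✓; age 42 ≥ 18 ✓ → eligible.
Vision Plan — status temporary ✓; service 1851 days ≥ 2 months (≈60 days) ✓; 30 hrs/wk ≥ 25 ✓ → eligible.
Pension Scheme — status temporary ✗ (requires full-time or part-time) → not eligible.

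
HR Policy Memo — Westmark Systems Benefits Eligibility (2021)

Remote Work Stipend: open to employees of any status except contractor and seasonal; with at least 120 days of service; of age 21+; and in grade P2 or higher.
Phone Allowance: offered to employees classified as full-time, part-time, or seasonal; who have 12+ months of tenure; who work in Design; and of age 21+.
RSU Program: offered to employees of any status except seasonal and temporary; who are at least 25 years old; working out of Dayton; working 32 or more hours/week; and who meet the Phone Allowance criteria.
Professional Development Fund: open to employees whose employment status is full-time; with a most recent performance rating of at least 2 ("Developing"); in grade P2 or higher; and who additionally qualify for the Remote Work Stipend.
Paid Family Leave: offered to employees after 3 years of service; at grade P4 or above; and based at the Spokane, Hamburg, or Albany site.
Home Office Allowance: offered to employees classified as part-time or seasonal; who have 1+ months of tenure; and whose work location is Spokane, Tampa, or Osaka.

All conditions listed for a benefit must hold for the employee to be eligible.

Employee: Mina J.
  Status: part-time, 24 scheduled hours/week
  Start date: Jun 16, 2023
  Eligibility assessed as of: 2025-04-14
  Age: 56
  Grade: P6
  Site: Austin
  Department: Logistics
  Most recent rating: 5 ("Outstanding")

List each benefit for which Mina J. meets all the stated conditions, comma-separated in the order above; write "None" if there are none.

Service from Jun 16, 2023 to 2025-04-14: 668 days.
Remote Work Stipend — status part-time ✓ (not excluded); service 668 days ≥ 120 days ✓; age 56 ≥ 21 ✓; grade P6 ≥ P2 ✓ → eligible.
Phone Allowance — status part-time ✓; service 668 days ≥ 12 months (≈360 days) ✓; dept Logistics ✗ → not eligible.
RSU Program — status part-time ✓ (not excluded); age 56 ≥ 25 ✓; site Austin ✗ (not Dayton) → not eligible.
Professional Development Fund — status part-time ✗ (requires full-time) → not eligible.
Paid Family Leave — service 668 days < 3 years (≈1095 days) ✗ → not eligible.
Home Office Allowance — status part-time ✓; service 668 days ≥ 1 month (≈30 days) ✓; site Austin ✗ (not Spokane, Tampa, or Osaka) → not eligible.

Remote Work Stipend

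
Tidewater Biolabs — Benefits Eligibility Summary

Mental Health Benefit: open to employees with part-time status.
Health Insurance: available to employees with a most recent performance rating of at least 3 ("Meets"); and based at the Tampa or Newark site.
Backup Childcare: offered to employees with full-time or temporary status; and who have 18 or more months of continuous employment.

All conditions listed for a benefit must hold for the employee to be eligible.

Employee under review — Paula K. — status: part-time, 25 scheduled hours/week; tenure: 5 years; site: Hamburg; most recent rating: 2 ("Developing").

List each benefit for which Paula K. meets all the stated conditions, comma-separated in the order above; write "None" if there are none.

Mental Health Benefit

Mental Health Benefit — status part-time ✓ → eligible.
Health Insurance — rating 2 < 3 ✗ → not eligible.
Backup Childcare — status part-time ✗ (requires full-time or temporary) → not eligible.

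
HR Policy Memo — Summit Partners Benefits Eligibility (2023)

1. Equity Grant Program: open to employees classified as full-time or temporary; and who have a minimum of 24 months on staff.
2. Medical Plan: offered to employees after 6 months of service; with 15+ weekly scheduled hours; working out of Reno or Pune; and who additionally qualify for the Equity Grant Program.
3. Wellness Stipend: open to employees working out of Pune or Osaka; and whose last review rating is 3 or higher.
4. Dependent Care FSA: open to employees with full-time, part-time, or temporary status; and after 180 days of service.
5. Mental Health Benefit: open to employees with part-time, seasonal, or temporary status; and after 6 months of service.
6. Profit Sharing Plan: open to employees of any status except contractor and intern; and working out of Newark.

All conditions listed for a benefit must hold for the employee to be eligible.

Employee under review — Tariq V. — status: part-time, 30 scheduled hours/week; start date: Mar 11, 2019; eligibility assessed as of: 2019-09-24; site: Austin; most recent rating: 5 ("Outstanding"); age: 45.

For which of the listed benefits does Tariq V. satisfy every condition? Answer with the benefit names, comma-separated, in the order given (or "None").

Service from Mar 11, 2019 to 2019-09-24: 197 days.
Equity Grant Program — status part-time ✗ (requires full-time or temporary) → not eligible.
Medical Plan — service 197 days ≥ 6 months (≈180 days) ✓; 30 hrs/wk ≥ 15 ✓; site Austin ✗ (not Reno or Pune) → not eligible.
Wellness Stipend — site Austin ✗ (not Pune or Osaka) → not eligible.
Dependent Care FSA — status part-time ✓; service 197 days ≥ 180 days ✓ → eligible.
Mental Health Benefit — status part-time ✓; service 197 days ≥ 6 months (≈180 days) ✓ → eligible.
Profit Sharing Plan — status part-time ✓ (not excluded); site Austin ✗ (not Newark) → not eligible.

Dependent Care FSA, Mental Health Benefit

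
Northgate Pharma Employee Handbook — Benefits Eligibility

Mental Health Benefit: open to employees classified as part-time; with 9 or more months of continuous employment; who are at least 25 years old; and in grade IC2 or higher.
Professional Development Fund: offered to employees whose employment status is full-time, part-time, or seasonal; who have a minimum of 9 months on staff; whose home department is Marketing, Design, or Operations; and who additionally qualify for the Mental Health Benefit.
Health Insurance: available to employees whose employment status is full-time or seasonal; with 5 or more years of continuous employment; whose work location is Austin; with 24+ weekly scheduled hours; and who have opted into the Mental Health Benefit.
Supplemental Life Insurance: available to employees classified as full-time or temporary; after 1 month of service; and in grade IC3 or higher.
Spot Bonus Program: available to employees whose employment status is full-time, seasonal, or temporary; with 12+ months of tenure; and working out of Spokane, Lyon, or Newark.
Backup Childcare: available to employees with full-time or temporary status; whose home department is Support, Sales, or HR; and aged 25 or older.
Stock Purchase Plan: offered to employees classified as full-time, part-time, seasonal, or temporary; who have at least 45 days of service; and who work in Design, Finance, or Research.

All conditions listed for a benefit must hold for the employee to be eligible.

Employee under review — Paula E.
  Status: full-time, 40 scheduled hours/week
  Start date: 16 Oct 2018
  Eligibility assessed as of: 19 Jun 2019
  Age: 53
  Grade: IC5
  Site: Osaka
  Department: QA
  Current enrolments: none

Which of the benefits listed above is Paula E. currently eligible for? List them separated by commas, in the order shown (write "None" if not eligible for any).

Service from 16 Oct 2018 to 19 Jun 2019: 246 days.
Mental Health Benefit — status full-time ✗ (requires part-time) → not eligible.
Professional Development Fund — status full-time ✓; service 246 days < 9 months (≈270 days) ✗ → not eligible.
Health Insurance — status full-time ✓; service 246 days < 5 years (≈1825 days) ✗ → not eligible.
Supplemental Life Insurance — status full-time ✓; service 246 days ≥ 1 month (≈30 days) ✓; grade IC5 ≥ IC3 ✓ → eligible.
Spot Bonus Program — status full-time ✓; service 246 days < 12 months (≈360 days) ✗ → not eligible.
Backup Childcare — status full-time ✓; dept QA ✗ → not eligible.
Stock Purchase Plan — status full-time ✓; service 246 days ≥ 45 days ✓; dept QA ✗ → not eligible.

Supplemental Life Insurance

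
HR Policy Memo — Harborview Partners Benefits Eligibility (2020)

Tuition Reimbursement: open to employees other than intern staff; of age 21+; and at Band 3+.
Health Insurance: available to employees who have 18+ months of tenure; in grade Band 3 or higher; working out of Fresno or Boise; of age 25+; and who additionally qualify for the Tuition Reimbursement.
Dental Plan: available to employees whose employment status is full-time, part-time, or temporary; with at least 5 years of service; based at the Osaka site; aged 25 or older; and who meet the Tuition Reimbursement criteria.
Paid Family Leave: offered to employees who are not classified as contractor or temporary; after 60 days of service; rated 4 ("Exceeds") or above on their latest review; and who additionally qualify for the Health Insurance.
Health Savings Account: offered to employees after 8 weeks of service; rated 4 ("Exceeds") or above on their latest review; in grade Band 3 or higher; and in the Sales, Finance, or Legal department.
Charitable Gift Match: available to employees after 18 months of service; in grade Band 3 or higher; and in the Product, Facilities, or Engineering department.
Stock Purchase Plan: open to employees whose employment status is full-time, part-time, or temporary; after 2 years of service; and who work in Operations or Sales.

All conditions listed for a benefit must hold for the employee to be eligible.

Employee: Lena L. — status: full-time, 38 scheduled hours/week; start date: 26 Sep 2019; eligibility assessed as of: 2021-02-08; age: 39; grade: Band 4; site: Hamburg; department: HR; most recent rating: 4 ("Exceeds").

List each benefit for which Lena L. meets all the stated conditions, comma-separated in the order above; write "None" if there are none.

Service from 26 Sep 2019 to 2021-02-08: 501 days.
Tuition Reimbursement — status full-time ✓ (not excluded); age 39 ≥ 21 ✓; grade Band 4 ≥ Band 3 ✓ → eligible.
Health Insurance — service 501 days < 18 months (≈540 days) ✗ → not eligible.
Dental Plan — status full-time ✓; service 501 days < 5 years (≈1825 days) ✗ → not eligible.
Paid Family Leave — status full-time ✓ (not excluded); service 501 days ≥ 60 days ✓; rating 4 ≥ 4 ✓; not eligible for Health Insurance ✗ → not eligible.
Health Savings Account — service 501 days ≥ 8 weeks (≈56 days) ✓; rating 4 ≥ 4 ✓; grade Band 4 ≥ Band 3 ✓; dept HR ✗ → not eligible.
Charitable Gift Match — service 501 days < 18 months (≈540 days) ✗ → not eligible.
Stock Purchase Plan — status full-time ✓; service 501 days < 2 years (≈730 days) ✗ → not eligible.

Tuition Reimbursement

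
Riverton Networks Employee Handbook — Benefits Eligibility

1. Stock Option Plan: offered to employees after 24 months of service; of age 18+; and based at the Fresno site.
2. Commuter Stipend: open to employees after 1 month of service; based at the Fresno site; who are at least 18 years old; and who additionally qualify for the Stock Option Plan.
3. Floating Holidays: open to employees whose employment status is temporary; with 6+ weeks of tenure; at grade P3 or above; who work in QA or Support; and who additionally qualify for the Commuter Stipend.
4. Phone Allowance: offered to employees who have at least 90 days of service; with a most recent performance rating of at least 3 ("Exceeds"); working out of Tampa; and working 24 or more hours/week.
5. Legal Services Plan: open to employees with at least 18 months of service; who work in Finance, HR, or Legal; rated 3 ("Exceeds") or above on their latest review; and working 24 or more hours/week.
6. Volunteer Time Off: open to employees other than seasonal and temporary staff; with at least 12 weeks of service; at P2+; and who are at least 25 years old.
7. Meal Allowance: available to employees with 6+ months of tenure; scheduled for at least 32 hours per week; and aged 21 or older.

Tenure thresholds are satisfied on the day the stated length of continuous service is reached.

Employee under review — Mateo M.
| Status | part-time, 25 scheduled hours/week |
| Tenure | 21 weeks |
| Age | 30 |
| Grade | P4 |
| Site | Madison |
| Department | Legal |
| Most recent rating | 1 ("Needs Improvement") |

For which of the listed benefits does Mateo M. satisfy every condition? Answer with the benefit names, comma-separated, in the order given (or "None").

Volunteer Time Off

Stock Option Plan — service 21 weeks < 24 months (≈720 days) ✗ → not eligible.
Commuter Stipend — service 21 weeks ≥ 1 month (≈30 days) ✓; site Madison ✗ (not Fresno) → not eligible.
Floating Holidays — status part-time ✗ (requires temporary) → not eligible.
Phone Allowance — service 21 weeks ≥ 90 days ✓; rating 1 < 3 ✗ → not eligible.
Legal Services Plan — service 21 weeks < 18 months (≈540 days) ✗ → not eligible.
Volunteer Time Off — status part-time ✓ (not excluded); service 21 weeks ≥ 12 weeks ✓; grade P4 ≥ P2 ✓; age 30 ≥ 25 ✓ → eligible.
Meal Allowance — service 21 weeks < 6 months (≈180 days) ✗ → not eligible.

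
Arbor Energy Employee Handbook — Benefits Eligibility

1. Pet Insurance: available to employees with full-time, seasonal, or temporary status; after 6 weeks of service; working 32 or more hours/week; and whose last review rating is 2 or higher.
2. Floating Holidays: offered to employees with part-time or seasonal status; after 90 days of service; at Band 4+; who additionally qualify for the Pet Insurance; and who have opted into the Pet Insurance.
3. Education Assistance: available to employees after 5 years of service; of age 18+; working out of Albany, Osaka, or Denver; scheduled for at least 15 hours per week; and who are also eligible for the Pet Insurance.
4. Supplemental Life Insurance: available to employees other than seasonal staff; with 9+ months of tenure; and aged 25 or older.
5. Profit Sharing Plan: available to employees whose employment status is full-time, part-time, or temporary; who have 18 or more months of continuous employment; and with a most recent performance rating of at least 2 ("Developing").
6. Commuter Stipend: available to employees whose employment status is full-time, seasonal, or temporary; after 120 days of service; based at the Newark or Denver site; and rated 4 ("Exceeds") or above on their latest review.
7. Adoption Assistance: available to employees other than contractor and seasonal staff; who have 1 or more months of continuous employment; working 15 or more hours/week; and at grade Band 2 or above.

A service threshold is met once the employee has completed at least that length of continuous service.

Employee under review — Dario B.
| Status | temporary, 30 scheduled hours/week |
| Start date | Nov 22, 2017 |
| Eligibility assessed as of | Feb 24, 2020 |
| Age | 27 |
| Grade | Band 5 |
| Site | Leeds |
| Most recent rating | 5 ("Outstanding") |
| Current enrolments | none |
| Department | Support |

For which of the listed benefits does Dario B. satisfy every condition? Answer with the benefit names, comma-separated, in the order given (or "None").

Service from Nov 22, 2017 to Feb 24, 2020: 824 days.
Pet Insurance — status temporary ✓; service 824 days ≥ 6 weeks (≈42 days) ✓; 30 hrs/wk < 32 ✗ → not eligible.
Floating Holidays — status temporary ✗ (requires part-time or seasonal) → not eligible.
Education Assistance — service 824 days < 5 years (≈1825 days) ✗ → not eligible.
Supplemental Life Insurance — status temporary ✓ (not excluded); service 824 days ≥ 9 months (≈270 days) ✓; age 27 ≥ 25 ✓ → eligible.
Profit Sharing Plan — status temporary ✓; service 824 days ≥ 18 months (≈540 days) ✓; rating 5 ≥ 2 ✓ → eligible.
Commuter Stipend — status temporary ✓; service 824 days ≥ 120 days ✓; site Leeds ✗ (not Newark or Denver) → not eligible.
Adoption Assistance — status temporary ✓ (not excluded); service 824 days ≥ 1 month (≈30 days) ✓; 30 hrs/wk ≥ 15 ✓; grade Band 5 ≥ Band 2 ✓ → eligible.

Supplemental Life Insurance, Profit Sharing Plan, Adoption Assistance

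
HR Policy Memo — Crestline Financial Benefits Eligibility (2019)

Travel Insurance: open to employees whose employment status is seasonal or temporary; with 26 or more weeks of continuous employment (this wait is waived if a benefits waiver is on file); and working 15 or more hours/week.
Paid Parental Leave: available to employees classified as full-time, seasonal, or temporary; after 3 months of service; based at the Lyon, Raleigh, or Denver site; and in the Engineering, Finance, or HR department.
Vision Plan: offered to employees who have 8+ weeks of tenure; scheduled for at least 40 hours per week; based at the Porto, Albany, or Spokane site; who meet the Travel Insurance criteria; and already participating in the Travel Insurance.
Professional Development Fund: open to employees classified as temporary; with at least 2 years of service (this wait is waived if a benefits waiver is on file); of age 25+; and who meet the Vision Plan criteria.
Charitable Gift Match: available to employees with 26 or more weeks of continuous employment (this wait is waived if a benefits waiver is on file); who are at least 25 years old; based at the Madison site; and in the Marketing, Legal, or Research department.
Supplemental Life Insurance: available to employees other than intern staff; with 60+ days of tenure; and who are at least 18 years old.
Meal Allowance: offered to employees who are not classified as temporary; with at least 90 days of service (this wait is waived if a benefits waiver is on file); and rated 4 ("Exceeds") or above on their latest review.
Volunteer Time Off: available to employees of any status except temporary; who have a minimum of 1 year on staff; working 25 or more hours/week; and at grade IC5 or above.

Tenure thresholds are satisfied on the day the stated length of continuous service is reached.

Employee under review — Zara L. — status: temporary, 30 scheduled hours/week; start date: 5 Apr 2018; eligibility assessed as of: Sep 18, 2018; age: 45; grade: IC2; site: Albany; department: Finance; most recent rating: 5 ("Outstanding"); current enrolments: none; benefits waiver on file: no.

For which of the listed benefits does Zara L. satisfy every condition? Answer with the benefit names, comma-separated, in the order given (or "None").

Supplemental Life Insurance

Service from 5 Apr 2018 to Sep 18, 2018: 166 days.
Travel Insurance — status temporary ✓; no waiver, service 166 days < 26 weeks (≈182 days) ✗ → not eligible.
Paid Parental Leave — status temporary ✓; service 166 days ≥ 3 months (≈90 days) ✓; site Albany ✗ (not Lyon, Raleigh, or Denver) → not eligible.
Vision Plan — service 166 days ≥ 8 weeks (≈56 days) ✓; 30 hrs/wk < 40 ✗ → not eligible.
Professional Development Fund — status temporary ✓; no waiver, service 166 days < 2 years (≈730 days) ✗ → not eligible.
Charitable Gift Match — no waiver, service 166 days < 26 weeks (≈182 days) ✗ → not eligible.
Supplemental Life Insurance — status temporary ✓ (not excluded); service 166 days ≥ 60 days ✓; age 45 ≥ 18 ✓ → eligible.
Meal Allowance — status temporary ✗ (excluded) → not eligible.
Volunteer Time Off — status temporary ✗ (excluded) → not eligible.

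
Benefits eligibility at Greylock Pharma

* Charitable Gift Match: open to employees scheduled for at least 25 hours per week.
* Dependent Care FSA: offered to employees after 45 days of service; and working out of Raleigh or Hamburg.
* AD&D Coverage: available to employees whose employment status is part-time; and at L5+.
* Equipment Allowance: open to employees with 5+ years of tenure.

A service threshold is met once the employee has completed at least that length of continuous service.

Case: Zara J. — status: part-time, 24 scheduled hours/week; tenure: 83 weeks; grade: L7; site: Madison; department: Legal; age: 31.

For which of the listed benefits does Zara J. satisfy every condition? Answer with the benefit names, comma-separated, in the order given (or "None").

Charitable Gift Match — 24 hrs/wk < 25 ✗ → not eligible.
Dependent Care FSA — service 83 weeks ≥ 45 days ✓; site Madison ✗ (not Raleigh or Hamburg) → not eligible.
AD&D Coverage — status part-time ✓; grade L7 ≥ L5 ✓ → eligible.
Equipment Allowance — service 83 weeks < 5 years (≈1825 days) ✗ → not eligible.

AD&D Coverage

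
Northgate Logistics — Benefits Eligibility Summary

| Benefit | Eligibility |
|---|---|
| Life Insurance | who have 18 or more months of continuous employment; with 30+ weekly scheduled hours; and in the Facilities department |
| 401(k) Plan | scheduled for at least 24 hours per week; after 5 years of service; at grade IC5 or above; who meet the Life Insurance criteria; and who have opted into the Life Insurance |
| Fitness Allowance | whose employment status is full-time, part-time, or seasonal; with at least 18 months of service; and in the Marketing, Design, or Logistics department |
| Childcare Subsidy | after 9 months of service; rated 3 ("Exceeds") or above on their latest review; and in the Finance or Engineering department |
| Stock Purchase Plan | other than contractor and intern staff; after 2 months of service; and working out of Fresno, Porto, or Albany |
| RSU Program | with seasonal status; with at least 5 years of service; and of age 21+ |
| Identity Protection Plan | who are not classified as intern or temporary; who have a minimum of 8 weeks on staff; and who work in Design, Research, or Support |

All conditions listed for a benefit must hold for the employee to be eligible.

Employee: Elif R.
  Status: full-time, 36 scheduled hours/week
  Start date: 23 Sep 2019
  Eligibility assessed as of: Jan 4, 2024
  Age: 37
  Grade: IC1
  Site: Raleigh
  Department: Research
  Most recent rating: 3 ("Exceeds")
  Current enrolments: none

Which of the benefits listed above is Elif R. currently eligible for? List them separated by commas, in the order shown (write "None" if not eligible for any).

Identity Protection Plan

Service from 23 Sep 2019 to Jan 4, 2024: 1564 days.
Life Insurance — service 1564 days ≥ 18 months (≈540 days) ✓; 36 hrs/wk ≥ 30 ✓; dept Research ✗ → not eligible.
401(k) Plan — 36 hrs/wk ≥ 24 ✓; service 1564 days < 5 years (≈1825 days) ✗ → not eligible.
Fitness Allowance — status full-time ✓; service 1564 days ≥ 18 months (≈540 days) ✓; dept Research ✗ → not eligible.
Childcare Subsidy — service 1564 days ≥ 9 months (≈270 days) ✓; rating 3 ≥ 3 ✓; dept Research ✗ → not eligible.
Stock Purchase Plan — status full-time ✓ (not excluded); service 1564 days ≥ 2 months (≈60 days) ✓; site Raleigh ✗ (not Fresno, Porto, or Albany) → not eligible.
RSU Program — status full-time ✗ (requires seasonal) → not eligible.
Identity Protection Plan — status full-time ✓ (not excluded); service 1564 days ≥ 8 weeks (≈56 days) ✓; dept Research ✓ → eligible.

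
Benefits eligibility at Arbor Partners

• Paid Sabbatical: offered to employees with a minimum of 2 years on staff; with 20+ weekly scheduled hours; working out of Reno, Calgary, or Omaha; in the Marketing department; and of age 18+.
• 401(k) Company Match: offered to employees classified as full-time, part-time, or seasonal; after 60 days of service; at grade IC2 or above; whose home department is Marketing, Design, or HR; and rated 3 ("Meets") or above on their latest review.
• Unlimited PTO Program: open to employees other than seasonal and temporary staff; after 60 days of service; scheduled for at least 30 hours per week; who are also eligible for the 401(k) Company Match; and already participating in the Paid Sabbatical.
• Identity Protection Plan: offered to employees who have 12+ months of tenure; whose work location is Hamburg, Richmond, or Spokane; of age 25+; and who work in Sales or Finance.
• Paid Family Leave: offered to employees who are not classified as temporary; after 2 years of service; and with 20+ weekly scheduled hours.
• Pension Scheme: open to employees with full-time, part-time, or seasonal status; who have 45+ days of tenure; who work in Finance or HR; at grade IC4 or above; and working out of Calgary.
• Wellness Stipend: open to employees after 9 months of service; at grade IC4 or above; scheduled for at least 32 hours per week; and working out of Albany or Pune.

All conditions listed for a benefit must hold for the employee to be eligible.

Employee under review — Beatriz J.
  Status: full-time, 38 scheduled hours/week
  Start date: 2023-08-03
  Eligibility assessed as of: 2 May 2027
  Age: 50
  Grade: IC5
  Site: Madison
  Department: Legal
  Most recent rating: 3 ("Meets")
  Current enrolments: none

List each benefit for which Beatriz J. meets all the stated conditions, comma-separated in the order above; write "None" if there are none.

Service from 2023-08-03 to 2 May 2027: 1368 days.
Paid Sabbatical — service 1368 days ≥ 2 years (≈730 days) ✓; 38 hrs/wk ≥ 20 ✓; site Madison ✗ (not Reno, Calgary, or Omaha) → not eligible.
401(k) Company Match — status full-time ✓; service 1368 days ≥ 60 days ✓; grade IC5 ≥ IC2 ✓; dept Legal ✗ → not eligible.
Unlimited PTO Program — status full-time ✓ (not excluded); service 1368 days ≥ 60 days ✓; 38 hrs/wk ≥ 30 ✓; not eligible for 401(k) Company Match ✗ → not eligible.
Identity Protection Plan — service 1368 days ≥ 12 months (≈360 days) ✓; site Madison ✗ (not Hamburg, Richmond, or Spokane) → not eligible.
Paid Family Leave — status full-time ✓ (not excluded); service 1368 days ≥ 2 years (≈730 days) ✓; 38 hrs/wk ≥ 20 ✓ → eligible.
Pension Scheme — status full-time ✓; service 1368 days ≥ 45 days ✓; dept Legal ✗ → not eligible.
Wellness Stipend — service 1368 days ≥ 9 months (≈270 days) ✓; grade IC5 ≥ IC4 ✓; 38 hrs/wk ≥ 32 ✓; site Madison ✗ (not Albany or Pune) → not eligible.

Paid Family Leave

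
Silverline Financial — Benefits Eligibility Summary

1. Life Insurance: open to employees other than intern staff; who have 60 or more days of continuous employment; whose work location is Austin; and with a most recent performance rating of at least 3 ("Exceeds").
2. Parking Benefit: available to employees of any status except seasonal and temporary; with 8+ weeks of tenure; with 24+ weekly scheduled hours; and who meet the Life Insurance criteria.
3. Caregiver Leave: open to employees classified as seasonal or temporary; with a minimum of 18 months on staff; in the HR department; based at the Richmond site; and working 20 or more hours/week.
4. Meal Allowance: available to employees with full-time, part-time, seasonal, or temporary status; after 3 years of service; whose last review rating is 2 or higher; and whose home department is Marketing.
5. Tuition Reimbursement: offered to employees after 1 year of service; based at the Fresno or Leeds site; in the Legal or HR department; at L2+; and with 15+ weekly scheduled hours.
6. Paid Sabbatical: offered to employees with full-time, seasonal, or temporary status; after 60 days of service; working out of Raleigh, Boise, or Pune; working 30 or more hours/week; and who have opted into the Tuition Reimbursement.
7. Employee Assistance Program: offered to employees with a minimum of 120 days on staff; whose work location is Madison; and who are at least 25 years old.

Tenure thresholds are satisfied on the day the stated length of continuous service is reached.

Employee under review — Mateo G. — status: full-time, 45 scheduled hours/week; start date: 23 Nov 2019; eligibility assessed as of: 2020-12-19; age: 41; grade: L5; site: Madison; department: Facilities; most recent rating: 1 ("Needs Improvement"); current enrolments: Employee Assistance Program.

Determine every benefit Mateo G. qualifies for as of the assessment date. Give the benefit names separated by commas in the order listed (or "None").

Service from 23 Nov 2019 to 2020-12-19: 392 days.
Life Insurance — status full-time ✓ (not excluded); service 392 days ≥ 60 days ✓; site Madison ✗ (not Austin) → not eligible.
Parking Benefit — status full-time ✓ (not excluded); service 392 days ≥ 8 weeks (≈56 days) ✓; 45 hrs/wk ≥ 24 ✓; not eligible for Life Insurance ✗ → not eligible.
Caregiver Leave — status full-time ✗ (requires seasonal or temporary) → not eligible.
Meal Allowance — status full-time ✓; service 392 days < 3 years (≈1095 days) ✗ → not eligible.
Tuition Reimbursement — service 392 days ≥ 1 year (≈365 days) ✓; site Madison ✗ (not Fresno or Leeds) → not eligible.
Paid Sabbatical — status full-time ✓; service 392 days ≥ 60 days ✓; site Madison ✗ (not Raleigh, Boise, or Pune) → not eligible.
Employee Assistance Program — service 392 days ≥ 120 days ✓; site Madison ✓; age 41 ≥ 25 ✓ → eligible.

Employee Assistance Program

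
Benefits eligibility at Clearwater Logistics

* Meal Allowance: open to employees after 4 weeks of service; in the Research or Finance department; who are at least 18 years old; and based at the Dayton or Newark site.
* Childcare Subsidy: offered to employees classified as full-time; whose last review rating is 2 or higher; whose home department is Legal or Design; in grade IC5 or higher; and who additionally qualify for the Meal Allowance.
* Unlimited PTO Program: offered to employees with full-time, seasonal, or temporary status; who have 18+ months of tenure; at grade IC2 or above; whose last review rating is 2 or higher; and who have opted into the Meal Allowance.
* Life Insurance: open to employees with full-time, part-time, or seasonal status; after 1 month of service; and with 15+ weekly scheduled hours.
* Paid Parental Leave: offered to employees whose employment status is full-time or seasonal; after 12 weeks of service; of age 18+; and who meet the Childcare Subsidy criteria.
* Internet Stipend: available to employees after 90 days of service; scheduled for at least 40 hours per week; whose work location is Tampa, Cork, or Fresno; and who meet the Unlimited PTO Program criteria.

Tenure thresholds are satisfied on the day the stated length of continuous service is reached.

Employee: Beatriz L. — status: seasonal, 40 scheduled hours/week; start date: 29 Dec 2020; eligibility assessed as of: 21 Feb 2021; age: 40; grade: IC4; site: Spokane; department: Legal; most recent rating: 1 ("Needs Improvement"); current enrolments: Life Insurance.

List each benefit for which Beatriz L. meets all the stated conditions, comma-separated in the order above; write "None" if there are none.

Life Insurance

Service from 29 Dec 2020 to 21 Feb 2021: 54 days.
Meal Allowance — service 54 days ≥ 4 weeks (≈28 days) ✓; dept Legal ✗ → not eligible.
Childcare Subsidy — status seasonal ✗ (requires full-time) → not eligible.
Unlimited PTO Program — status seasonal ✓; service 54 days < 18 months (≈540 days) ✗ → not eligible.
Life Insurance — status seasonal ✓; service 54 days ≥ 1 month (≈30 days) ✓; 40 hrs/wk ≥ 15 ✓ → eligible.
Paid Parental Leave — status seasonal ✓; service 54 days < 12 weeks (≈84 days) ✗ → not eligible.
Internet Stipend — service 54 days < 90 days ✗ → not eligible.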